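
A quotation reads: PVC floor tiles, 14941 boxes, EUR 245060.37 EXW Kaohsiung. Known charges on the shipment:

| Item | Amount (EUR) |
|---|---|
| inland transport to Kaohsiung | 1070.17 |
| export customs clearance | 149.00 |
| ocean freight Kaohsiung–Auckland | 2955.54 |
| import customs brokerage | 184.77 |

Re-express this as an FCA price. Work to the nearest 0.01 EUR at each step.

Not relevant to the conversion: brokerage, freight — on the buyer under both terms; not part of either seller's price.
From EXW to FCA, the seller additionally bears: inland to port, export clearance.
FCA price = 245060.37 + 1070.17 + 149.00 = 246279.54

FCA price: EUR 246279.54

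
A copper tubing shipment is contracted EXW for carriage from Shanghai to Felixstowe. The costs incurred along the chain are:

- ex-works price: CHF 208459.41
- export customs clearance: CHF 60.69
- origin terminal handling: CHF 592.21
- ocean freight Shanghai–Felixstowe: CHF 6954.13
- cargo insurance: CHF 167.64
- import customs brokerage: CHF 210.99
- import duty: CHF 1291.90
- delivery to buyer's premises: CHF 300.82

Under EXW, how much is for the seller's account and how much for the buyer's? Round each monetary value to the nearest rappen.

Seller: CHF 208459.41; buyer: CHF 9578.38

EXW: the seller makes goods available at their premises; the buyer bears all onward costs.
Seller's account: goods 208459.41 = 208459.41
Buyer's account: export clearance 60.69 + origin terminal 592.21 + freight 6954.13 + insurance 167.64 + brokerage 210.99 + duty 1291.90 + delivery 300.82 = 9578.38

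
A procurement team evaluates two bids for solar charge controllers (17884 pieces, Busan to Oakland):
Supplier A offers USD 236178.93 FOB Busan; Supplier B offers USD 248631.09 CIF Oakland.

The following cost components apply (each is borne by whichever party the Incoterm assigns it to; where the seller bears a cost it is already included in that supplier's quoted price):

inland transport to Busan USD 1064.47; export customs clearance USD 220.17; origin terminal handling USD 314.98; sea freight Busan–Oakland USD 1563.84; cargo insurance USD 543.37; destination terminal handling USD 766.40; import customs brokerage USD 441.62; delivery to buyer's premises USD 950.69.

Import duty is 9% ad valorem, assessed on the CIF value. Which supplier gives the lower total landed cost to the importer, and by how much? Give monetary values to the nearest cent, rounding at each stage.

Supplier A (FOB):
CIF value = FOB price + freight + insurance = 236178.93 + 1563.84 + 543.37 = 238286.14
Import duty = 238286.14 × 9% = 21445.75
Buyer bears (A): 1563.84 + 543.37 + 766.40 + 441.62 + 950.69 = 4265.92
Landed cost (A) = invoice 236178.93 + 4265.92 + duty 21445.75 = 261890.60
Supplier B (CIF):
The CIF price already equals the CIF value: 248631.09
Import duty = 248631.09 × 9% = 22376.80
Buyer bears (B): 766.40 + 441.62 + 950.69 = 2158.71
Landed cost (B) = invoice 248631.09 + 2158.71 + duty 22376.80 = 273166.60
Difference = |261890.60 − 273166.60| = 11276.00

Supplier A is cheaper by USD 11276.00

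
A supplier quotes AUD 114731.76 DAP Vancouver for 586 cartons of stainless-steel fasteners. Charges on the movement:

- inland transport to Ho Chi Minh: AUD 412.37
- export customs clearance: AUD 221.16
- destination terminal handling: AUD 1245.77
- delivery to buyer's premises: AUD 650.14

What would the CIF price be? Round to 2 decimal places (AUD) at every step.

CIF price: AUD 112835.85

Not relevant to the conversion: export clearance, inland to port — on the seller under both DAP and CIF; already in the DAP price and stays in the CIF price.
From DAP to CIF, the seller no longer bears: destination terminal, delivery.
CIF price = 114731.76 − 1245.77 − 650.14 = 112835.85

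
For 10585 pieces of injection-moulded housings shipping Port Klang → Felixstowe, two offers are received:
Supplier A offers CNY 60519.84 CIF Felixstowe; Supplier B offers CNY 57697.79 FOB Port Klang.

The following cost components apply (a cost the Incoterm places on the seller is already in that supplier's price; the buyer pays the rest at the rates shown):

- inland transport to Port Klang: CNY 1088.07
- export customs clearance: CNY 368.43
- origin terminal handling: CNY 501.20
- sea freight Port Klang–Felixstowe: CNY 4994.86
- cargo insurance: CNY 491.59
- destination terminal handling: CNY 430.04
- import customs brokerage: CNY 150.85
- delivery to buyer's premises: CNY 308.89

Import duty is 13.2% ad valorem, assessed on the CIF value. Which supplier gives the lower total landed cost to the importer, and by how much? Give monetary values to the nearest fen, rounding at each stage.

Supplier A (CIF):
The CIF price already equals the CIF value: 60519.84
Import duty = 60519.84 × 13.2% = 7988.62
Buyer bears (A): 430.04 + 150.85 + 308.89 = 889.78
Landed cost (A) = invoice 60519.84 + 889.78 + duty 7988.62 = 69398.24
Supplier B (FOB):
CIF value = FOB price + freight + insurance = 57697.79 + 4994.86 + 491.59 = 63184.24
Import duty = 63184.24 × 13.2% = 8340.32
Buyer bears (B): 4994.86 + 491.59 + 430.04 + 150.85 + 308.89 = 6376.23
Landed cost (B) = invoice 57697.79 + 6376.23 + duty 8340.32 = 72414.34
Difference = |69398.24 − 72414.34| = 3016.10

Supplier A is cheaper by CNY 3016.10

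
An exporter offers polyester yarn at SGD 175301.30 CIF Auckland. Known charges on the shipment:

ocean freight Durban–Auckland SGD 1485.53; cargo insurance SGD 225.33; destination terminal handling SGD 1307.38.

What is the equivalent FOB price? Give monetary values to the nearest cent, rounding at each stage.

Not relevant to the conversion: destination terminal — on the buyer under both terms; not part of either seller's price.
From CIF to FOB, the seller no longer bears: freight, insurance.
FOB price = 175301.30 − 1485.53 − 225.33 = 173590.44

FOB price: SGD 173590.44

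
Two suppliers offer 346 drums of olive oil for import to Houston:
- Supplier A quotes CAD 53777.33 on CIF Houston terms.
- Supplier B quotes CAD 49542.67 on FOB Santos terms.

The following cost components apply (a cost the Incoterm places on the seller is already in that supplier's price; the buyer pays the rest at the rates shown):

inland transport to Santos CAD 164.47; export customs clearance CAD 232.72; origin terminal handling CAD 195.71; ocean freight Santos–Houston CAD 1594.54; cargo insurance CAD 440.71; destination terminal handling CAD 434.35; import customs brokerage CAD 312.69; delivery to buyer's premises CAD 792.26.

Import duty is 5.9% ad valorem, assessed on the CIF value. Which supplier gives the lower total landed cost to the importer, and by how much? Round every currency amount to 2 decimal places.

Supplier A (CIF):
The CIF price already equals the CIF value: 53777.33
Import duty = 53777.33 × 5.9% = 3172.86
Buyer bears (A): 434.35 + 312.69 + 792.26 = 1539.30
Landed cost (A) = invoice 53777.33 + 1539.30 + duty 3172.86 = 58489.49
Supplier B (FOB):
CIF value = FOB price + freight + insurance = 49542.67 + 1594.54 + 440.71 = 51577.92
Import duty = 51577.92 × 5.9% = 3043.10
Buyer bears (B): 1594.54 + 440.71 + 434.35 + 312.69 + 792.26 = 3574.55
Landed cost (B) = invoice 49542.67 + 3574.55 + duty 3043.10 = 56160.32
Difference = |58489.49 − 56160.32| = 2329.17

Supplier B is cheaper by CAD 2329.17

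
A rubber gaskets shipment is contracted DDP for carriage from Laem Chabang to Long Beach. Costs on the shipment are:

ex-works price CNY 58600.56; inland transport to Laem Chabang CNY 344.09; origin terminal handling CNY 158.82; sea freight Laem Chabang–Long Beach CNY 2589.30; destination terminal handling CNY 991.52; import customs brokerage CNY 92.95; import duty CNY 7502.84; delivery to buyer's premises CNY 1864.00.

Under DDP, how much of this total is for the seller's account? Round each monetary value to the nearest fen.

DDP: the seller bears all costs including import duty.
Seller's account: goods 58600.56 + inland to port 344.09 + origin terminal 158.82 + freight 2589.30 + destination terminal 991.52 + brokerage 92.95 + duty 7502.84 + delivery 1864.00 = 72144.08
Buyer's account: 0.00

Seller's account: CNY 72144.08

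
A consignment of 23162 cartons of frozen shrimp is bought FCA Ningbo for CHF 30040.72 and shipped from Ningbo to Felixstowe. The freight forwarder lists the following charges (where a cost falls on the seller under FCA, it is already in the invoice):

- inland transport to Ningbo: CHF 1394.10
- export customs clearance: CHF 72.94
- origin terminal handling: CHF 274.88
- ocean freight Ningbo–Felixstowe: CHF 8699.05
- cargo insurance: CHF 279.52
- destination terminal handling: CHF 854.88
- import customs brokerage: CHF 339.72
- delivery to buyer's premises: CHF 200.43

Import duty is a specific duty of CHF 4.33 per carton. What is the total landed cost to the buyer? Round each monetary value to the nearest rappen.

FCA: the seller delivers export-cleared goods to the carrier; the buyer bears costs from that point.
Already in the invoice (seller's account under FCA): inland to port, export clearance — exclude.
CIF value = FCA price + origin terminal + freight + insurance = 30040.72 + 274.88 + 8699.05 + 279.52 = 39294.17
Import duty = 23162 × 4.33 = 100291.46
Buyer bears: origin terminal 274.88 + freight 8699.05 + insurance 279.52 + destination terminal 854.88 + brokerage 339.72 + delivery 200.43 + duty 100291.46 = 110939.94
Landed cost = invoice 30040.72 + 110939.94 = 140980.66

Total landed cost: CHF 140980.66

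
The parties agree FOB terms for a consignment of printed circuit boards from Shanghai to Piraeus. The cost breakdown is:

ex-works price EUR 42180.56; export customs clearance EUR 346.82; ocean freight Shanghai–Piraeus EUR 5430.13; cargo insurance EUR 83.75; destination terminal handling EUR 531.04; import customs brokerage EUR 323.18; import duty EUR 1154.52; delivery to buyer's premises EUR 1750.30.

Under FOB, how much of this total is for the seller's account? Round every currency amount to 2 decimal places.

Seller's account: EUR 42527.38

FOB: the seller bears costs until goods are on board at the origin port; the buyer bears freight, insurance and all costs thereafter.
Seller's account: goods 42180.56 + export clearance 346.82 = 42527.38
Buyer's account: freight 5430.13 + insurance 83.75 + destination terminal 531.04 + brokerage 323.18 + duty 1154.52 + delivery 1750.30 = 9272.92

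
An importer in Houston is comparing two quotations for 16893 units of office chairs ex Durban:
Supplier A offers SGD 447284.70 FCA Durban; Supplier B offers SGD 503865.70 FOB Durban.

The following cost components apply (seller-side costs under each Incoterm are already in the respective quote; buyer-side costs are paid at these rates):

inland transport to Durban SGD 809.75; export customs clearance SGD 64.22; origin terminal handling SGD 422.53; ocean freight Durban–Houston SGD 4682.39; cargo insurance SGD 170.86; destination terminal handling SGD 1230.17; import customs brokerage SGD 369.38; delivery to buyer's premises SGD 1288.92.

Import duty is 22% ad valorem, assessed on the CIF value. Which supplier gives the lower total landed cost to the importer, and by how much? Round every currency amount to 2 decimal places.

Supplier A (FCA):
CIF value = FCA price + origin terminal + freight + insurance = 447284.70 + 422.53 + 4682.39 + 170.86 = 452560.48
Import duty = 452560.48 × 22% = 99563.31
Buyer bears (A): 422.53 + 4682.39 + 170.86 + 1230.17 + 369.38 + 1288.92 = 8164.25
Landed cost (A) = invoice 447284.70 + 8164.25 + duty 99563.31 = 555012.26
Supplier B (FOB):
CIF value = FOB price + freight + insurance = 503865.70 + 4682.39 + 170.86 = 508718.95
Import duty = 508718.95 × 22% = 111918.17
Buyer bears (B): 4682.39 + 170.86 + 1230.17 + 369.38 + 1288.92 = 7741.72
Landed cost (B) = invoice 503865.70 + 7741.72 + duty 111918.17 = 623525.59
Difference = |555012.26 − 623525.59| = 68513.33

Supplier A is cheaper by SGD 68513.33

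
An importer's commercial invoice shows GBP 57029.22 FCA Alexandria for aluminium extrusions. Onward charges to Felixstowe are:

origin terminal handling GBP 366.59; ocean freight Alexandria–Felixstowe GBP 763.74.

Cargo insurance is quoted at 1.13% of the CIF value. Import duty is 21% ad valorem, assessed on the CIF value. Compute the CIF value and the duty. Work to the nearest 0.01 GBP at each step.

CIF value: GBP 58824.26; import duty: GBP 12353.09

Let C be the CIF value. C = FCA price + pre-shipment costs + freight + 1.13% × C
C − 1.13% × C = 57029.22 + 366.59 + 763.74
0.9887 × C = 58159.55
C = 58159.55 / 0.9887 = 58824.26
Insurance premium = 1.13% × 58824.26 = 664.71
Import duty = 58824.26 × 21% = 12353.09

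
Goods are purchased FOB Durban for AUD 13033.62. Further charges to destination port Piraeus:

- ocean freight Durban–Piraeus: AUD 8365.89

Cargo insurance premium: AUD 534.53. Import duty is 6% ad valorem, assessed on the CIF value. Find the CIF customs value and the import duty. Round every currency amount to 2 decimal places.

CIF = FOB price + freight + insurance
CIF = 13033.62 + 8365.89 + 534.53 = 21934.04
Import duty = 21934.04 × 6% = 1316.04

CIF value: AUD 21934.04; import duty: AUD 1316.04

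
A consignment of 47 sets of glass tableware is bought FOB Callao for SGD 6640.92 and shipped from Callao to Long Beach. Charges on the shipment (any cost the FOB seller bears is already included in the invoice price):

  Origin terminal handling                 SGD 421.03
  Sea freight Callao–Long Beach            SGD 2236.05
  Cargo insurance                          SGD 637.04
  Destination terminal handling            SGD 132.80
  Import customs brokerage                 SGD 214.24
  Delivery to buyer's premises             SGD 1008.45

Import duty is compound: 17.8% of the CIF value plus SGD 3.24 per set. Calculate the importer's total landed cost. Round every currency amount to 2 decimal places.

Total landed cost: SGD 12715.27

FOB: the seller bears costs until goods are on board at the origin port; the buyer bears freight, insurance and all costs thereafter.
Already in the invoice (seller's account under FOB): origin terminal — exclude.
CIF value = FOB price + freight + insurance = 6640.92 + 2236.05 + 637.04 = 9514.01
Ad valorem component: 9514.01 × 17.8% = 1693.49
Specific component: 47 × 3.24 = 152.28
Import duty = 1693.49 + 152.28 = 1845.77
Buyer bears: freight 2236.05 + insurance 637.04 + destination terminal 132.80 + brokerage 214.24 + delivery 1008.45 + duty 1845.77 = 6074.35
Landed cost = invoice 6640.92 + 6074.35 = 12715.27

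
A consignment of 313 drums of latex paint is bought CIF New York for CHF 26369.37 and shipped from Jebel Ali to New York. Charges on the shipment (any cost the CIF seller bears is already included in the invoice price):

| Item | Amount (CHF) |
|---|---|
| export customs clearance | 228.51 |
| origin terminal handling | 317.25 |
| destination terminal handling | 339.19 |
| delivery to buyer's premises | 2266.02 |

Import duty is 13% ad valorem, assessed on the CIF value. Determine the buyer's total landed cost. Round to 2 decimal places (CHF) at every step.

CIF: the seller pays costs through ocean freight and marine insurance to the destination port.
Already in the invoice (seller's account under CIF): export clearance, origin terminal — exclude.
The CIF price already equals the CIF value: 26369.37
Import duty = 26369.37 × 13% = 3428.02
Buyer bears: destination terminal 339.19 + delivery 2266.02 + duty 3428.02 = 6033.23
Landed cost = invoice 26369.37 + 6033.23 = 32402.60

Total landed cost: CHF 32402.60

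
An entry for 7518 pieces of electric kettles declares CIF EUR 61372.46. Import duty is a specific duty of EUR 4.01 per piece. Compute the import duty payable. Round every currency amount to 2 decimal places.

Import duty: EUR 30147.18

Import duty = 7518 × 4.01 = 30147.18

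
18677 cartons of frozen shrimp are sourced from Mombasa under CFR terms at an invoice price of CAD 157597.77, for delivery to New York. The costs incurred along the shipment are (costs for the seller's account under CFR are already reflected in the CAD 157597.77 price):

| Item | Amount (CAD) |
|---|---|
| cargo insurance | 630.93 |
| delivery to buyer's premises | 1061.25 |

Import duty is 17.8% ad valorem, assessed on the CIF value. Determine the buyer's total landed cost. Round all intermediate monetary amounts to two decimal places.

Total landed cost: CAD 187454.66

CFR: the seller pays costs through ocean freight to the destination port, but not insurance.
CIF value = CFR price + insurance = 157597.77 + 630.93 = 158228.70
Import duty = 158228.70 × 17.8% = 28164.71
Buyer bears: insurance 630.93 + delivery 1061.25 + duty 28164.71 = 29856.89
Landed cost = invoice 157597.77 + 29856.89 = 187454.66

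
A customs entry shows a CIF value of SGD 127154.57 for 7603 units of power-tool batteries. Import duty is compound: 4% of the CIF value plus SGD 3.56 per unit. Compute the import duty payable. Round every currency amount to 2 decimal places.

Ad valorem component: 127154.57 × 4% = 5086.18
Specific component: 7603 × 3.56 = 27066.68
Import duty = 5086.18 + 27066.68 = 32152.86

Import duty: SGD 32152.86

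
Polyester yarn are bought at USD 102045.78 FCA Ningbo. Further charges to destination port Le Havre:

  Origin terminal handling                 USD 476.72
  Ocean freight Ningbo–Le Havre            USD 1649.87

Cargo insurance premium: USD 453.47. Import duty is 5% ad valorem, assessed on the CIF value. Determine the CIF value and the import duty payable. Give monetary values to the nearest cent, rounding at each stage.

CIF = FCA price + pre-shipment costs + freight + insurance
CIF = 102045.78 + 476.72 + 1649.87 + 453.47 = 104625.84
Import duty = 104625.84 × 5% = 5231.29

CIF value: USD 104625.84; import duty: USD 5231.29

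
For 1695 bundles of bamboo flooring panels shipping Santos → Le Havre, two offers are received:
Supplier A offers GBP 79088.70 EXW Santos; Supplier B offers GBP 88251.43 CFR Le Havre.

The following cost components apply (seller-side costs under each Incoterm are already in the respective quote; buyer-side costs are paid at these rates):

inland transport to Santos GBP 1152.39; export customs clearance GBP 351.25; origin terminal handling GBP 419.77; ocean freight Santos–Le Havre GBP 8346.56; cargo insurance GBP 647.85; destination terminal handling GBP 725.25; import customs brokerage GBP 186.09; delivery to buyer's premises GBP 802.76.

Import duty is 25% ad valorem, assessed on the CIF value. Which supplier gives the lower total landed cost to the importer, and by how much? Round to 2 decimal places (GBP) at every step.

Supplier B is cheaper by GBP 1384.05

Supplier A (EXW):
CIF value = EXW price + inland to port + export clearance + origin terminal + freight + insurance = 79088.70 + 1152.39 + 351.25 + 419.77 + 8346.56 + 647.85 = 90006.52
Import duty = 90006.52 × 25% = 22501.63
Buyer bears (A): 1152.39 + 351.25 + 419.77 + 8346.56 + 647.85 + 725.25 + 186.09 + 802.76 = 12631.92
Landed cost (A) = invoice 79088.70 + 12631.92 + duty 22501.63 = 114222.25
Supplier B (CFR):
CIF value = CFR price + insurance = 88251.43 + 647.85 = 88899.28
Import duty = 88899.28 × 25% = 22224.82
Buyer bears (B): 647.85 + 725.25 + 186.09 + 802.76 = 2361.95
Landed cost (B) = invoice 88251.43 + 2361.95 + duty 22224.82 = 112838.20
Difference = |114222.25 − 112838.20| = 1384.05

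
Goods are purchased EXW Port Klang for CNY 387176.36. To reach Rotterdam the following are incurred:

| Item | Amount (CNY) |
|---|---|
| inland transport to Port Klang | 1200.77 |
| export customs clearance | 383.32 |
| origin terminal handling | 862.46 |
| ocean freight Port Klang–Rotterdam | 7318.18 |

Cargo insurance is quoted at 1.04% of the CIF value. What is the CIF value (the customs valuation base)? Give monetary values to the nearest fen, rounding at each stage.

Let C be the CIF value. C = EXW price + pre-shipment costs + freight + 1.04% × C
C − 1.04% × C = 387176.36 + 1200.77 + 383.32 + 862.46 + 7318.18
0.9896 × C = 396941.09
C = 396941.09 / 0.9896 = 401112.66
Insurance premium = 1.04% × 401112.66 = 4171.57

CIF value: CNY 401112.66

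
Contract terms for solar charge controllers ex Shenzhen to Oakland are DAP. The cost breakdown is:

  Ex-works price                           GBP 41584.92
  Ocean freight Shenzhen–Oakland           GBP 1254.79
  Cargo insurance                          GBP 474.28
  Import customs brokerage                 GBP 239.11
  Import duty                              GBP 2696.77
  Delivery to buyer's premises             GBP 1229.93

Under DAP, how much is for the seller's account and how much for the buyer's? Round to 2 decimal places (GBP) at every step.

Seller: GBP 44543.92; buyer: GBP 2935.88

DAP: the seller bears all costs to the named destination except import duty and clearance.
Seller's account: goods 41584.92 + freight 1254.79 + insurance 474.28 + delivery 1229.93 = 44543.92
Buyer's account: brokerage 239.11 + duty 2696.77 = 2935.88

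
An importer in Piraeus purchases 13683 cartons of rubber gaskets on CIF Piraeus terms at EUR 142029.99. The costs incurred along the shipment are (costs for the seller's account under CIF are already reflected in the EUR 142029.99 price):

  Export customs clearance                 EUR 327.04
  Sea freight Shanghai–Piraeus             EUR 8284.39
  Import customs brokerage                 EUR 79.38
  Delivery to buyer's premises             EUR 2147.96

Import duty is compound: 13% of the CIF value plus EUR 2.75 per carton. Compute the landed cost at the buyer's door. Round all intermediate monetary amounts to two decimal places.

CIF: the seller pays costs through ocean freight and marine insurance to the destination port.
Already in the invoice (seller's account under CIF): export clearance, freight — exclude.
The CIF price already equals the CIF value: 142029.99
Ad valorem component: 142029.99 × 13% = 18463.90
Specific component: 13683 × 2.75 = 37628.25
Import duty = 18463.90 + 37628.25 = 56092.15
Buyer bears: brokerage 79.38 + delivery 2147.96 + duty 56092.15 = 58319.49
Landed cost = invoice 142029.99 + 58319.49 = 200349.48

Total landed cost: EUR 200349.48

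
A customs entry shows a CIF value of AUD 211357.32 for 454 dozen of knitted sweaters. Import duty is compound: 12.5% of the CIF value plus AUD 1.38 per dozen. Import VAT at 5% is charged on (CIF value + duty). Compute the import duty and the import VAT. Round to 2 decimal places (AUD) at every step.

Import duty: AUD 27046.19; import VAT: AUD 11920.18

Ad valorem component: 211357.32 × 12.5% = 26419.67
Specific component: 454 × 1.38 = 626.52
Import duty = 26419.67 + 626.52 = 27046.19
VAT base = CIF + duty = 211357.32 + 27046.19 = 238403.51
Import VAT = 238403.51 × 5% = 11920.18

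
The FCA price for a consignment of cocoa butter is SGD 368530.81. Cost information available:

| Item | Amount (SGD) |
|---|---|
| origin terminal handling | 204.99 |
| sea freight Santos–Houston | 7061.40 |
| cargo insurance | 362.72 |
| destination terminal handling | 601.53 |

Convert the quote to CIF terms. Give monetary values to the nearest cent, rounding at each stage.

Not relevant to the conversion: destination terminal — on the buyer under both terms; not part of either seller's price.
From FCA to CIF, the seller additionally bears: origin terminal, freight, insurance.
CIF price = 368530.81 + 204.99 + 7061.40 + 362.72 = 376159.92

CIF price: SGD 376159.92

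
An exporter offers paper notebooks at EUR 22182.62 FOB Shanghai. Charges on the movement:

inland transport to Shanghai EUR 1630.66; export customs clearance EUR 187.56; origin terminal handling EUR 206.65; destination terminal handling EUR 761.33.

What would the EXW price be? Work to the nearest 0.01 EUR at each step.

EXW price: EUR 20157.75

Not relevant to the conversion: destination terminal — on the buyer under both terms; not part of either seller's price.
From FOB to EXW, the seller no longer bears: inland to port, export clearance, origin terminal.
EXW price = 22182.62 − 1630.66 − 187.56 − 206.65 = 20157.75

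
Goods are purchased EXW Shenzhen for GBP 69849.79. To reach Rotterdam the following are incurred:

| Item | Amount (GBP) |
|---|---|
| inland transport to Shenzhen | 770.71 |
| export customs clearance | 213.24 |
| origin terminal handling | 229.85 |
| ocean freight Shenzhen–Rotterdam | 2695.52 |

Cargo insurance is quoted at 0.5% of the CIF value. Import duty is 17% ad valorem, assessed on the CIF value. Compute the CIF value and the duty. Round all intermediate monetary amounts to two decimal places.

CIF value: GBP 74129.76; import duty: GBP 12602.06

Let C be the CIF value. C = EXW price + pre-shipment costs + freight + 0.5% × C
C − 0.5% × C = 69849.79 + 770.71 + 213.24 + 229.85 + 2695.52
0.995 × C = 73759.11
C = 73759.11 / 0.995 = 74129.76
Insurance premium = 0.5% × 74129.76 = 370.65
Import duty = 74129.76 × 17% = 12602.06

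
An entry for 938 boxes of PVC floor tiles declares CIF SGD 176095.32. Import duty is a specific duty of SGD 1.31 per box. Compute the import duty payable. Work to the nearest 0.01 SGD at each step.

Import duty = 938 × 1.31 = 1228.78

Import duty: SGD 1228.78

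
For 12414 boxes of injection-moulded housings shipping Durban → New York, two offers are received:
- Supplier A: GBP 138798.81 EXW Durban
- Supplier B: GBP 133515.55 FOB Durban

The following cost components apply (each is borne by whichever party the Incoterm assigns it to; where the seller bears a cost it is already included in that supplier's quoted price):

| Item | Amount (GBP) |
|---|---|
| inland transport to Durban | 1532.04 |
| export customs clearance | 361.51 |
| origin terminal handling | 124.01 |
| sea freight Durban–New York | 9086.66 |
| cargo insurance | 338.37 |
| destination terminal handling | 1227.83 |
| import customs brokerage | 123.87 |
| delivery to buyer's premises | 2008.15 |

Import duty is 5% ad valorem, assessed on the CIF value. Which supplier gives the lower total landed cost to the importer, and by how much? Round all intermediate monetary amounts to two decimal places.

Supplier A (EXW):
CIF value = EXW price + inland to port + export clearance + origin terminal + freight + insurance = 138798.81 + 1532.04 + 361.51 + 124.01 + 9086.66 + 338.37 = 150241.40
Import duty = 150241.40 × 5% = 7512.07
Buyer bears (A): 1532.04 + 361.51 + 124.01 + 9086.66 + 338.37 + 1227.83 + 123.87 + 2008.15 = 14802.44
Landed cost (A) = invoice 138798.81 + 14802.44 + duty 7512.07 = 161113.32
Supplier B (FOB):
CIF value = FOB price + freight + insurance = 133515.55 + 9086.66 + 338.37 = 142940.58
Import duty = 142940.58 × 5% = 7147.03
Buyer bears (B): 9086.66 + 338.37 + 1227.83 + 123.87 + 2008.15 = 12784.88
Landed cost (B) = invoice 133515.55 + 12784.88 + duty 7147.03 = 153447.46
Difference = |161113.32 − 153447.46| = 7665.86

Supplier B is cheaper by GBP 7665.86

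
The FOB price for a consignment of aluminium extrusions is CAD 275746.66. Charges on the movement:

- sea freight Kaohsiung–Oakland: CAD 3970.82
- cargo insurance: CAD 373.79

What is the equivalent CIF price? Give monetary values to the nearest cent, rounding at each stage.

From FOB to CIF, the seller additionally bears: freight, insurance.
CIF price = 275746.66 + 3970.82 + 373.79 = 280091.27

CIF price: CAD 280091.27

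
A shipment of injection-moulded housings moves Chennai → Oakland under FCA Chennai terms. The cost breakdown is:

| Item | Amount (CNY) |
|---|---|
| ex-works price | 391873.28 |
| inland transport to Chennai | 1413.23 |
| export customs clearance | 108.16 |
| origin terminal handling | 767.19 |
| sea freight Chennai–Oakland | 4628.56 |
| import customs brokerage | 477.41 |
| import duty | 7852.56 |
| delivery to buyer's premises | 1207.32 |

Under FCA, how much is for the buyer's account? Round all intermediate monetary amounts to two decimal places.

Buyer's account: CNY 14933.04

FCA: the seller delivers export-cleared goods to the carrier; the buyer bears costs from that point.
Seller's account: goods 391873.28 + inland to port 1413.23 + export clearance 108.16 = 393394.67
Buyer's account: origin terminal 767.19 + freight 4628.56 + brokerage 477.41 + duty 7852.56 + delivery 1207.32 = 14933.04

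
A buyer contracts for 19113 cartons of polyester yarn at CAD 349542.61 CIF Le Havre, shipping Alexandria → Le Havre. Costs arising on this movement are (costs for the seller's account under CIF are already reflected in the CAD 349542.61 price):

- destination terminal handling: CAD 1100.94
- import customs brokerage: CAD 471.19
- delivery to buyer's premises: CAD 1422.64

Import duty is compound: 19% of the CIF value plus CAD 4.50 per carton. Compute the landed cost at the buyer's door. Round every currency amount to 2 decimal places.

Total landed cost: CAD 504958.98

CIF: the seller pays costs through ocean freight and marine insurance to the destination port.
The CIF price already equals the CIF value: 349542.61
Ad valorem component: 349542.61 × 19% = 66413.10
Specific component: 19113 × 4.50 = 86008.50
Import duty = 66413.10 + 86008.50 = 152421.60
Buyer bears: destination terminal 1100.94 + brokerage 471.19 + delivery 1422.64 + duty 152421.60 = 155416.37
Landed cost = invoice 349542.61 + 155416.37 = 504958.98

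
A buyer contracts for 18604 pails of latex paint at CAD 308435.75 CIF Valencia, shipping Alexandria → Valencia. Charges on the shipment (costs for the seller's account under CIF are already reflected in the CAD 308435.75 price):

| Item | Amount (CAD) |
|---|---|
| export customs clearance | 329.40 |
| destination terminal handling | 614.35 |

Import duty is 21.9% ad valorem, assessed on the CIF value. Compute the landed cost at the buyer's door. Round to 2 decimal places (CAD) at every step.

CIF: the seller pays costs through ocean freight and marine insurance to the destination port.
Already in the invoice (seller's account under CIF): export clearance — exclude.
The CIF price already equals the CIF value: 308435.75
Import duty = 308435.75 × 21.9% = 67547.43
Buyer bears: destination terminal 614.35 + duty 67547.43 = 68161.78
Landed cost = invoice 308435.75 + 68161.78 = 376597.53

Total landed cost: CAD 376597.53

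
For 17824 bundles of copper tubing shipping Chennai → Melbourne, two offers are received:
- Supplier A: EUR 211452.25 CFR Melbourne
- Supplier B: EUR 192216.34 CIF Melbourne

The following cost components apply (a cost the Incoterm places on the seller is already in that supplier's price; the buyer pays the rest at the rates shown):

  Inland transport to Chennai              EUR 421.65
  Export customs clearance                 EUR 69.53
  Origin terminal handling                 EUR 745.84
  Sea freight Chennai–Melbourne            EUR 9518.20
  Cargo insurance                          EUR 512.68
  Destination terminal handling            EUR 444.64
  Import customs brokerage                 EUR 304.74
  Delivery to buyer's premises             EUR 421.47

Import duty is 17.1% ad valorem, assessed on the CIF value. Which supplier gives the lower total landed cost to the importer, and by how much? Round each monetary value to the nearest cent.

Supplier B is cheaper by EUR 23125.60

Supplier A (CFR):
CIF value = CFR price + insurance = 211452.25 + 512.68 = 211964.93
Import duty = 211964.93 × 17.1% = 36246.00
Buyer bears (A): 512.68 + 444.64 + 304.74 + 421.47 = 1683.53
Landed cost (A) = invoice 211452.25 + 1683.53 + duty 36246.00 = 249381.78
Supplier B (CIF):
The CIF price already equals the CIF value: 192216.34
Import duty = 192216.34 × 17.1% = 32868.99
Buyer bears (B): 444.64 + 304.74 + 421.47 = 1170.85
Landed cost (B) = invoice 192216.34 + 1170.85 + duty 32868.99 = 226256.18
Difference = |249381.78 − 226256.18| = 23125.60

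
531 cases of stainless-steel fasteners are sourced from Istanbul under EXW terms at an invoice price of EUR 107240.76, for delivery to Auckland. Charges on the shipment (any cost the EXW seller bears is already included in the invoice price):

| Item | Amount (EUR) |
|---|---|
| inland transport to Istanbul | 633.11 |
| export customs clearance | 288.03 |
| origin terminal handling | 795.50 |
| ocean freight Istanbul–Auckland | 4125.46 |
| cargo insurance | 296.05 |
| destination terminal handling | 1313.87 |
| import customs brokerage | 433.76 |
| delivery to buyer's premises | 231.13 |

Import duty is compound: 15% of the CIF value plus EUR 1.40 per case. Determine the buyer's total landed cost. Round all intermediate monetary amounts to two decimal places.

Total landed cost: EUR 133107.91

EXW: the seller makes goods available at their premises; the buyer bears all onward costs.
CIF value = EXW price + inland to port + export clearance + origin terminal + freight + insurance = 107240.76 + 633.11 + 288.03 + 795.50 + 4125.46 + 296.05 = 113378.91
Ad valorem component: 113378.91 × 15% = 17006.84
Specific component: 531 × 1.40 = 743.40
Import duty = 17006.84 + 743.40 = 17750.24
Buyer bears: inland to port 633.11 + export clearance 288.03 + origin terminal 795.50 + freight 4125.46 + insurance 296.05 + destination terminal 1313.87 + brokerage 433.76 + delivery 231.13 + duty 17750.24 = 25867.15
Landed cost = invoice 107240.76 + 25867.15 = 133107.91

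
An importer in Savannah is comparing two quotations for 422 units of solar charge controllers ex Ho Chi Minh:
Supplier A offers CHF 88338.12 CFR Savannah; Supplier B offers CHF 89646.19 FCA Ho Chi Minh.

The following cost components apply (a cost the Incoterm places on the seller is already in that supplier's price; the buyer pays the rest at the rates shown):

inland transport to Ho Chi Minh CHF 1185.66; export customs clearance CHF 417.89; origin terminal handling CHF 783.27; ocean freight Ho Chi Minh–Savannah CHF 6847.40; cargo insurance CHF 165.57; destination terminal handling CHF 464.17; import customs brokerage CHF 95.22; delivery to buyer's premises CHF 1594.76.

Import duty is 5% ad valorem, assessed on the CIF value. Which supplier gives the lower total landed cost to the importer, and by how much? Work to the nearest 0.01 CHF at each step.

Supplier A is cheaper by CHF 9385.68

Supplier A (CFR):
CIF value = CFR price + insurance = 88338.12 + 165.57 = 88503.69
Import duty = 88503.69 × 5% = 4425.18
Buyer bears (A): 165.57 + 464.17 + 95.22 + 1594.76 = 2319.72
Landed cost (A) = invoice 88338.12 + 2319.72 + duty 4425.18 = 95083.02
Supplier B (FCA):
CIF value = FCA price + origin terminal + freight + insurance = 89646.19 + 783.27 + 6847.40 + 165.57 = 97442.43
Import duty = 97442.43 × 5% = 4872.12
Buyer bears (B): 783.27 + 6847.40 + 165.57 + 464.17 + 95.22 + 1594.76 = 9950.39
Landed cost (B) = invoice 89646.19 + 9950.39 + duty 4872.12 = 104468.70
Difference = |95083.02 − 104468.70| = 9385.68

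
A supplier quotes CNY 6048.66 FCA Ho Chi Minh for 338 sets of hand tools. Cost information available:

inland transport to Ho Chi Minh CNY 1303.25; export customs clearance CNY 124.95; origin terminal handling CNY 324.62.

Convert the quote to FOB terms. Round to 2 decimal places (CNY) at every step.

FOB price: CNY 6373.28

Not relevant to the conversion: inland to port, export clearance — on the seller under both FCA and FOB; already in the FCA price and stays in the FOB price.
From FCA to FOB, the seller additionally bears: origin terminal.
FOB price = 6048.66 + 324.62 = 6373.28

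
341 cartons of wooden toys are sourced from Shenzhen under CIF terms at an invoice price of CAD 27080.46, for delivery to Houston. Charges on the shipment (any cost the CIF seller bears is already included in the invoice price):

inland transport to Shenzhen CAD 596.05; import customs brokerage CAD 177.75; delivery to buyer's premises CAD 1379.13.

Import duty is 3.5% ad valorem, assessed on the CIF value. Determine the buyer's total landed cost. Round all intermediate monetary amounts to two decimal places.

CIF: the seller pays costs through ocean freight and marine insurance to the destination port.
Already in the invoice (seller's account under CIF): inland to port — exclude.
The CIF price already equals the CIF value: 27080.46
Import duty = 27080.46 × 3.5% = 947.82
Buyer bears: brokerage 177.75 + delivery 1379.13 + duty 947.82 = 2504.70
Landed cost = invoice 27080.46 + 2504.70 = 29585.16

Total landed cost: CAD 29585.16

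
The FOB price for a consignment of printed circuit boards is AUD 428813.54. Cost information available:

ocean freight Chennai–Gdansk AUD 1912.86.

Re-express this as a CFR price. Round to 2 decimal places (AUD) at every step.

From FOB to CFR, the seller additionally bears: freight.
CFR price = 428813.54 + 1912.86 = 430726.40

CFR price: AUD 430726.40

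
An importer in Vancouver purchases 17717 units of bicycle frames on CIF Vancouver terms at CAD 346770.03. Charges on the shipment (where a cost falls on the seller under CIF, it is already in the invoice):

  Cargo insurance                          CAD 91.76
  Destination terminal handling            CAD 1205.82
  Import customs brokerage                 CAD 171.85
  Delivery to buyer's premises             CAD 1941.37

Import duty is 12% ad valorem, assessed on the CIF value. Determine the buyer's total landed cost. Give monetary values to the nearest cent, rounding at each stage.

Total landed cost: CAD 391701.47

CIF: the seller pays costs through ocean freight and marine insurance to the destination port.
Already in the invoice (seller's account under CIF): insurance — exclude.
The CIF price already equals the CIF value: 346770.03
Import duty = 346770.03 × 12% = 41612.40
Buyer bears: destination terminal 1205.82 + brokerage 171.85 + delivery 1941.37 + duty 41612.40 = 44931.44
Landed cost = invoice 346770.03 + 44931.44 = 391701.47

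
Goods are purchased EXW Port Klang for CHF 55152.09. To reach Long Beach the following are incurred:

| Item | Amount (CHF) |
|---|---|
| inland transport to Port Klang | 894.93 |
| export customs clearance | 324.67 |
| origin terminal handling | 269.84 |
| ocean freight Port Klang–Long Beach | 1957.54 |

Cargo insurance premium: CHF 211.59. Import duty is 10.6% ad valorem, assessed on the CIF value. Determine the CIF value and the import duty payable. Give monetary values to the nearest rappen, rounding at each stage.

CIF value: CHF 58810.66; import duty: CHF 6233.93

CIF = EXW price + pre-shipment costs + freight + insurance
CIF = 55152.09 + 894.93 + 324.67 + 269.84 + 1957.54 + 211.59 = 58810.66
Import duty = 58810.66 × 10.6% = 6233.93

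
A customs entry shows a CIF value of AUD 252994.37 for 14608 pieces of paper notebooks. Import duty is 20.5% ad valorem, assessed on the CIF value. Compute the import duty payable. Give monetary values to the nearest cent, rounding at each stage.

Import duty = 252994.37 × 20.5% = 51863.85

Import duty: AUD 51863.85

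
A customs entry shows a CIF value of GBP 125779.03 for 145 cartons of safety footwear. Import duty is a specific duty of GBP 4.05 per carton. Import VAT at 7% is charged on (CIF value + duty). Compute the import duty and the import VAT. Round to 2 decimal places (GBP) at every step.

Import duty = 145 × 4.05 = 587.25
VAT base = CIF + duty = 125779.03 + 587.25 = 126366.28
Import VAT = 126366.28 × 7% = 8845.64

Import duty: GBP 587.25; import VAT: GBP 8845.64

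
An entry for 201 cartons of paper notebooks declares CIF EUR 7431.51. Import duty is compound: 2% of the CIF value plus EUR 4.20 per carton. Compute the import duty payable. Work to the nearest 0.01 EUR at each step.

Ad valorem component: 7431.51 × 2% = 148.63
Specific component: 201 × 4.20 = 844.20
Import duty = 148.63 + 844.20 = 992.83

Import duty: EUR 992.83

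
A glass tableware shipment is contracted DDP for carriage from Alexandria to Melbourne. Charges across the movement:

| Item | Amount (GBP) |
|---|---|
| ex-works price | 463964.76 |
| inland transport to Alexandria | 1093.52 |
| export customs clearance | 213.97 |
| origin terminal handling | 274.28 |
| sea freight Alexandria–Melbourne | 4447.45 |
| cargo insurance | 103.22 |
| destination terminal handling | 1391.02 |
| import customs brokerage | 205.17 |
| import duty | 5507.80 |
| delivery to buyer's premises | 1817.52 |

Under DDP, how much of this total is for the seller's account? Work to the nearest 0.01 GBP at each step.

DDP: the seller bears all costs including import duty.
Seller's account: goods 463964.76 + inland to port 1093.52 + export clearance 213.97 + origin terminal 274.28 + freight 4447.45 + insurance 103.22 + destination terminal 1391.02 + brokerage 205.17 + duty 5507.80 + delivery 1817.52 = 479018.71
Buyer's account: 0.00

Seller's account: GBP 479018.71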